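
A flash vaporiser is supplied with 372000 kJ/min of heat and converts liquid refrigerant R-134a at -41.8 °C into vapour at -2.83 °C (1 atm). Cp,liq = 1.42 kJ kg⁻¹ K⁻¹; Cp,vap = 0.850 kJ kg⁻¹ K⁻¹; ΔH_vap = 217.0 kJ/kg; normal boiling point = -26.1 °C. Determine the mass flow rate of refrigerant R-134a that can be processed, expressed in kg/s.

Δh = 1.42×(-26.1−-41.8) + 217.0 + 0.850×(-2.83−-26.1) = 259.07 kJ/kg
Q = 372000 kJ/min = 6200 kJ/s = 6200 kJ/s
ṁ = Q/Δh = 6200 / 259.07 = 23.931 kg/s

ṁ = 23.9 kg/s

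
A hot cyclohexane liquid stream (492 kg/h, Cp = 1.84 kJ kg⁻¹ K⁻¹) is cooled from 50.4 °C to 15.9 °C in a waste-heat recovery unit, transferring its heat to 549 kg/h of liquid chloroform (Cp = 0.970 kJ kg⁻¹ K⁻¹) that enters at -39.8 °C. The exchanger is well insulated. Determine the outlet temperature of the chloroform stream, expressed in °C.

Heat released by hot stream: Q = 492 × 1.84 × (50.4 − 15.9) = 31232 kJ/h
Energy balance on cold side (adiabatic exchanger): Q = ṁ_c·Cp_c·(T_c,out − T_c,in)
T_c,out = -39.8 + 31232/(549 × 0.970) = 18.849 °C

T_c,out = 18.8 °C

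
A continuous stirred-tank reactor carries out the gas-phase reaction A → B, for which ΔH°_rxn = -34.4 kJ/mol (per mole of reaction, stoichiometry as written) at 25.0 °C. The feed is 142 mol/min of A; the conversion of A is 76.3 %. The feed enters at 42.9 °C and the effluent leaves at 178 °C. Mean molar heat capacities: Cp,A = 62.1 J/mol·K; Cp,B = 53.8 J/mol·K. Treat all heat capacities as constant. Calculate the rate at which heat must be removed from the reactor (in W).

Extent of reaction ξ = 0.763 × 142 = 108.35 mol/min
Reaction term: ξ·ΔH°_rxn = 108.35 × -34.4 = -3727.1 kJ/min
Sensible, feed 42.9→25 °C: -157.85 kJ/min
Outlet flows (mol/min): A 33.654, B 108.35
Sensible, products 25→178 °C: 1211.6 kJ/min
Q = ΔH = -2673.4 kJ/min = -44.556 kW
Heat removed = 44556 W

Q_out = 44600 W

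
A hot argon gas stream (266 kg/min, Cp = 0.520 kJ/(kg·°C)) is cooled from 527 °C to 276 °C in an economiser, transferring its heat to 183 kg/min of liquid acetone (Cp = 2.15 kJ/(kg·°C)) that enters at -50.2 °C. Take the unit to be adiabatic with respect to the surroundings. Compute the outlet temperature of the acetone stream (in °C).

Heat released by hot stream: Q = 266 × 0.520 × (527 − 276) = 34718 kJ/min
Energy balance on cold side (adiabatic exchanger): Q = ṁ_c·Cp_c·(T_c,out − T_c,in)
T_c,out = -50.2 + 34718/(183 × 2.15) = 38.041 °C

T_c,out = 38.0 °C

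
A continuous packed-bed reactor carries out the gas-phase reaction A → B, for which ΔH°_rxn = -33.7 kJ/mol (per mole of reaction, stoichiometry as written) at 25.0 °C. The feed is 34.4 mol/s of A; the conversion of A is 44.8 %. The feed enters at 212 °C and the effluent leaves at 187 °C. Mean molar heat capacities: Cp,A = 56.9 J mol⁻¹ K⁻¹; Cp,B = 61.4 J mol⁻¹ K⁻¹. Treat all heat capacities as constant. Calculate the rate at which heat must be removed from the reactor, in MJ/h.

Q_out = 2010 MJ/h

Extent of reaction ξ = 0.448 × 34.4 = 15.411 mol/s
Reaction term: ξ·ΔH°_rxn = 15.411 × -33.7 = -519.36 kJ/s
Sensible, feed 212→25 °C: -366.03 kJ/s
Outlet flows (mol/s): A 18.989, B 15.411
Sensible, products 25→187 °C: 328.33 kJ/s
Q = ΔH = -557.06 kJ/s = -557.06 kW
Heat removed = 2005.4 MJ/h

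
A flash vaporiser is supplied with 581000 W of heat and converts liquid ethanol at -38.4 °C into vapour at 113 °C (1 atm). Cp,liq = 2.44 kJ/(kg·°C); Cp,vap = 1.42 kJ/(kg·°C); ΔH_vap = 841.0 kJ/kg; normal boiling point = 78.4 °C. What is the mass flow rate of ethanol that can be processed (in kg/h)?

Δh = 2.44×(78.4−-38.4) + 841.0 + 1.42×(113−78.4) = 1175.1 kJ/kg
Q = 581000 W = 581 kJ/s = 2.0916e+06 kJ/h
ṁ = Q/Δh = 2.0916e+06 / 1175.1 = 1779.9 kg/h

ṁ = 1780 kg/h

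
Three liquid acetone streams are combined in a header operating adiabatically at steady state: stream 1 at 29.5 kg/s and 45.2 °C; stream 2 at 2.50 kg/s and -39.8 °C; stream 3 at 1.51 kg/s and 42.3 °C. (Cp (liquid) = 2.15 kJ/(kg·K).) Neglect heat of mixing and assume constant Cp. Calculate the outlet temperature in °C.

Energy balance with Q = 0: Σ ṁᵢCp,ᵢ(T_out − Tᵢ) = 0
T_out = Σ ṁᵢCp,ᵢTᵢ / Σ ṁᵢCp,ᵢ
      = 2790.2 / 72.046 = 38.728 °C

T_out = 38.7 °C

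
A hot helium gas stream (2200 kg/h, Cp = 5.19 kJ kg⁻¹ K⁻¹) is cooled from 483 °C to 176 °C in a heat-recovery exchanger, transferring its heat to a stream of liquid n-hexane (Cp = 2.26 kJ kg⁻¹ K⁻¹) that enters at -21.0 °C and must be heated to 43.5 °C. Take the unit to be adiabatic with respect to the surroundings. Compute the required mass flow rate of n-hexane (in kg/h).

Heat released by hot stream: Q = 2200 × 5.19 × (483 − 176) = 3.5053e+06 kJ/h
Energy balance on cold side (adiabatic exchanger): Q = ṁ_c·Cp_c·(T_c,out − T_c,in)
ṁ_c = 3.5053e+06 / [2.26 × (43.5 − -21.0)] = 24047 kg/h

ṁ_c = 24000 kg/h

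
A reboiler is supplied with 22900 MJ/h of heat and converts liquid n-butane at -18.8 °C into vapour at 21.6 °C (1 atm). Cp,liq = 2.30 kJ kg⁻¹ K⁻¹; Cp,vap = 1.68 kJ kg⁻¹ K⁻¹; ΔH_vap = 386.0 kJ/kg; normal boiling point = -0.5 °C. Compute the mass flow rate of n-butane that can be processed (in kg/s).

ṁ = 13.7 kg/s

Δh = 2.30×(-0.5−-18.8) + 386.0 + 1.68×(21.6−-0.5) = 465.22 kJ/kg
Q = 22900 MJ/h = 6361.1 kJ/s = 6361.1 kJ/s
ṁ = Q/Δh = 6361.1 / 465.22 = 13.673 kg/s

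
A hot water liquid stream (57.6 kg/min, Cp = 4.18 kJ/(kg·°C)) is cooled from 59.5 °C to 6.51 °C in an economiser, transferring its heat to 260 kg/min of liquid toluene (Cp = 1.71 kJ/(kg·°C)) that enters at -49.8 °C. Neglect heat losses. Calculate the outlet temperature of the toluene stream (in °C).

T_c,out = -21.1 °C

Heat released by hot stream: Q = 57.6 × 4.18 × (59.5 − 6.51) = 12758 kJ/min
Energy balance on cold side (adiabatic exchanger): Q = ṁ_c·Cp_c·(T_c,out − T_c,in)
T_c,out = -49.8 + 12758/(260 × 1.71) = -21.104 °C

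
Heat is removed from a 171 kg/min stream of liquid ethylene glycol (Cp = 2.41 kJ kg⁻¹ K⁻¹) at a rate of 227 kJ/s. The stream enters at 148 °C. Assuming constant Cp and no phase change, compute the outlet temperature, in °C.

T_out = 115 °C

Q = 227 kJ/s = 13620 kJ/min
ΔT = Q/(ṁ·Cp) = 13620/(171×2.41) = 33.049 K
T_out = 148 − 33.049 = 114.95 °C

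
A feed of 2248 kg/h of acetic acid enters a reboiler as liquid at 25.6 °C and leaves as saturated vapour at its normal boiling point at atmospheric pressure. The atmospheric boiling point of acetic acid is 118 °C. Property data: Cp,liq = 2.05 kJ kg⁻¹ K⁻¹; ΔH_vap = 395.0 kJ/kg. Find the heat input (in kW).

liquid 25.6→118 °C: 189.42 kJ/kg
vaporisation at 118 °C: 395 kJ/kg
Δh = 189.42 + 395 = 584.42 kJ/kg
Q = ṁ·Δh = 2248 kg/h × 584.42 kJ/kg = 1.3138e+06 kJ/h
|Q| = 364.94 kW

Q = 365 kW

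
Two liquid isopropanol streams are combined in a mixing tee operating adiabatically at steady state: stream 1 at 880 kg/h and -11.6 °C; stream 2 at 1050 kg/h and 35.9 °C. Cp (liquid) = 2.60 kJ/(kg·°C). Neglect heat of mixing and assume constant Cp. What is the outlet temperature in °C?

T_out = 14.2 °C

No heat crosses the boundary, so H_out = H_in.
Σ ṁᵢCp,ᵢTᵢ = 880×2.60×-11.6 + 1050×2.60×35.9 = 71466
Σ ṁᵢCp,ᵢ = 880×2.60 + 1050×2.60 = 5018
T_out = 71466 / 5018 = 14.242 °C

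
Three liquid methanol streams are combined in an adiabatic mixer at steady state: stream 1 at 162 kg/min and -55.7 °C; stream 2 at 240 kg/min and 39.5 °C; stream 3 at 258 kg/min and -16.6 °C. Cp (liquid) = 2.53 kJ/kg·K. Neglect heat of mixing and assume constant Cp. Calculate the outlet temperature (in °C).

No heat crosses the boundary, so H_out = H_in.
Σ ṁᵢCp,ᵢTᵢ = 162×2.53×-55.7 + 240×2.53×39.5 + 258×2.53×-16.6 = -9680.3
Σ ṁᵢCp,ᵢ = 162×2.53 + 240×2.53 + 258×2.53 = 1669.8
T_out = -9680.3 / 1669.8 = -5.7973 °C

T_out = -5.80 °C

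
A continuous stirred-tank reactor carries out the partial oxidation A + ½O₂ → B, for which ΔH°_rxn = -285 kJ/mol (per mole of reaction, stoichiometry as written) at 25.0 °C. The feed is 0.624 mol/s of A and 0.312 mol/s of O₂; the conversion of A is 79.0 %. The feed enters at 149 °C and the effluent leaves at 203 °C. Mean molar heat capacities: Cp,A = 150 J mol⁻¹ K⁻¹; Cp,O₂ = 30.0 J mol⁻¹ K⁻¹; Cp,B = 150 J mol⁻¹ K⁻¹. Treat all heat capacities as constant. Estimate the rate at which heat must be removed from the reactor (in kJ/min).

Q_out = 8170 kJ/min

Extent of reaction ξ = 0.790 × 0.624 = 0.49296 mol/s
Reaction term: ξ·ΔH°_rxn = 0.49296 × -285 = -140.49 kJ/s
Sensible, feed 149→25 °C: -12.767 kJ/s
Outlet flows (mol/s): A 0.13104, O₂ 0.06552, B 0.49296
Sensible, products 25→203 °C: 17.011 kJ/s
Q = ΔH = -136.25 kJ/s = -136.25 kW
Heat removed = 8175 kJ/min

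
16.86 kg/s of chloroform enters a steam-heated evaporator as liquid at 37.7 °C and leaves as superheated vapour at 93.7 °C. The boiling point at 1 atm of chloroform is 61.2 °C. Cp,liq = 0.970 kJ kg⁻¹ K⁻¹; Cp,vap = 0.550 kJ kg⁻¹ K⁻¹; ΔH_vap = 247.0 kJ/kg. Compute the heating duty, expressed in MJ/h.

Q = 17500 MJ/h

liquid 37.7→61.2 °C: 22.795 kJ/kg
vaporisation at 61.2 °C: 247 kJ/kg
vapour 61.2→93.7 °C: 17.875 kJ/kg
Δh = 22.795 + 247 + 17.875 = 287.67 kJ/kg
Q = ṁ·Δh = 16.86 kg/s × 287.67 kJ/kg = 4850.1 kJ/s
|Q| = 4850.1 kW = 17460 MJ/h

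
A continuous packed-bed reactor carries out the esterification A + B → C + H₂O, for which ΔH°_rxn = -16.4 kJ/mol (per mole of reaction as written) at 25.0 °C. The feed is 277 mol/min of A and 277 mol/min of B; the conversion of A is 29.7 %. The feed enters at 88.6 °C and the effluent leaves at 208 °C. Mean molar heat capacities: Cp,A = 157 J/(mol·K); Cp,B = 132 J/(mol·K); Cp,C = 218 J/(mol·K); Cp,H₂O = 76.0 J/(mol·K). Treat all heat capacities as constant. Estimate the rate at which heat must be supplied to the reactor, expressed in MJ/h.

Extent of reaction ξ = 0.297 × 277 = 82.269 mol/min
Reaction term: ξ·ΔH°_rxn = 82.269 × -16.4 = -1349.2 kJ/min
Sensible, feed 88.6→25 °C: -5091.4 kJ/min
Outlet flows (mol/min): A 194.73, B 194.73, C 82.269, H₂O 82.269
Sensible, products 25→208 °C: 14725 kJ/min
Q = ΔH = 8284.4 kJ/min = 138.07 kW
Heat supplied = 497.06 MJ/h

Q_in = 497 MJ/h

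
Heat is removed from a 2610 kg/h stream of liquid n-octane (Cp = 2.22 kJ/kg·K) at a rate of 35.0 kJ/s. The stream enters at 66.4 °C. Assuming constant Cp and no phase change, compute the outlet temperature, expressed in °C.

Q = 35.0 kJ/s = 126000 kJ/h
ΔT = Q/(ṁ·Cp) = 126000/(2610×2.22) = 21.746 K
T_out = 66.4 − 21.746 = 44.654 °C

T_out = 44.7 °C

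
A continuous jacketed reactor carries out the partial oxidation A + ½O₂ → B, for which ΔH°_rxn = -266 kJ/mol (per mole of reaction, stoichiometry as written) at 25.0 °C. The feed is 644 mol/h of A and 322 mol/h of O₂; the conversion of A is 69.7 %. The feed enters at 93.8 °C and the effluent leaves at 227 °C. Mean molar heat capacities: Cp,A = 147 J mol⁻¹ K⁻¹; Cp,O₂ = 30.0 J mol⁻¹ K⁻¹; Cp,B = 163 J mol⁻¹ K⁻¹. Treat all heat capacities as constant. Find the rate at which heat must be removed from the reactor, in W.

Q_out = 29300 W

Extent of reaction ξ = 0.697 × 644 = 448.87 mol/h
Reaction term: ξ·ΔH°_rxn = 448.87 × -266 = -119400 kJ/h
Sensible, feed 93.8→25 °C: -7177.8 kJ/h
Outlet flows (mol/h): A 195.13, O₂ 97.566, B 448.87
Sensible, products 25→227 °C: 21165 kJ/h
Q = ΔH = -105410 kJ/h = -29.281 kW
Heat removed = 29281 W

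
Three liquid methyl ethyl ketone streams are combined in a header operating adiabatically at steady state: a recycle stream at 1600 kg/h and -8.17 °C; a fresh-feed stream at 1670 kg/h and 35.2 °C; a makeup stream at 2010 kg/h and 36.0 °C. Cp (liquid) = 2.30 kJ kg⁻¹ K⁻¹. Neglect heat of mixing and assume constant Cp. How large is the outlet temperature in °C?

No heat crosses the boundary, so H_out = H_in.
Σ ṁᵢCp,ᵢTᵢ = 1600×2.30×-8.17 + 1670×2.30×35.2 + 2010×2.30×36.0 = 271570
Σ ṁᵢCp,ᵢ = 1600×2.30 + 1670×2.30 + 2010×2.30 = 12144
T_out = 271570 / 12144 = 22.362 °C

T_out = 22.4 °C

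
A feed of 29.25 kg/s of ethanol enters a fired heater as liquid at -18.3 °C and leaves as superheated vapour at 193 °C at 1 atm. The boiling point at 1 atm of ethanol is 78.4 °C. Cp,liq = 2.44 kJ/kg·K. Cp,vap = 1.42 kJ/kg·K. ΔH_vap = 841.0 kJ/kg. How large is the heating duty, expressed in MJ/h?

Q = 131000 MJ/h

liquid -18.3→78.4 °C: 235.95 kJ/kg
vaporisation at 78.4 °C: 841 kJ/kg
vapour 78.4→193 °C: 162.73 kJ/kg
Δh = 235.95 + 841 + 162.73 = 1239.7 kJ/kg
Q = ṁ·Δh = 29.25 kg/s × 1239.7 kJ/kg = 36261 kJ/s
|Q| = 36261 kW = 130540 MJ/h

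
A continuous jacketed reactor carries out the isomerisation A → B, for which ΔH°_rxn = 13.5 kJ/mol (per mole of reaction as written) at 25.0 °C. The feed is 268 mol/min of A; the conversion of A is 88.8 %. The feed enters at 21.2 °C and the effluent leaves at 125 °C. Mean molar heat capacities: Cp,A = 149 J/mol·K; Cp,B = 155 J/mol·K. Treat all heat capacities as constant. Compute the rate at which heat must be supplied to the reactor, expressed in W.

Extent of reaction ξ = 0.888 × 268 = 237.98 mol/min
Reaction term: ξ·ΔH°_rxn = 237.98 × 13.5 = 3212.8 kJ/min
Sensible, feed 21.2→25 °C: 151.74 kJ/min
Outlet flows (mol/min): A 30.016, B 237.98
Sensible, products 25→125 °C: 4136 kJ/min
Q = ΔH = 7500.5 kJ/min = 125.01 kW
Heat supplied = 125010 W

Q_in = 125000 W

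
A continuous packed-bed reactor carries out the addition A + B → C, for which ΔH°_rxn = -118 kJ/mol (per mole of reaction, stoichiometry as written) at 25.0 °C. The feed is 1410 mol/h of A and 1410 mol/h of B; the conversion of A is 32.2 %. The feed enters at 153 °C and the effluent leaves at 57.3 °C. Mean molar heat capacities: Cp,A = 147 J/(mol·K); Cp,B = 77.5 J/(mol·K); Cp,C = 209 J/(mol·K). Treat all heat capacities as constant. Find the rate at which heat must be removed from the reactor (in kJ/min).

Extent of reaction ξ = 0.322 × 1410 = 454.02 mol/h
Reaction term: ξ·ΔH°_rxn = 454.02 × -118 = -53574 kJ/h
Sensible, feed 153→25 °C: -40518 kJ/h
Outlet flows (mol/h): A 955.98, B 955.98, C 454.02
Sensible, products 25→57.3 °C: 9997.1 kJ/h
Q = ΔH = -84095 kJ/h = -23.36 kW
Heat removed = 1401.6 kJ/min

Q_out = 1400 kJ/min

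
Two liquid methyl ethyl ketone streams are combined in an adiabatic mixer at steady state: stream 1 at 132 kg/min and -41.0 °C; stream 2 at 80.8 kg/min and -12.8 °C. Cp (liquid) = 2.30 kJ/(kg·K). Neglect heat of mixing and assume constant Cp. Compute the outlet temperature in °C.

Energy balance with Q = 0: Σ ṁᵢCp,ᵢ(T_out − Tᵢ) = 0
T_out = Σ ṁᵢCp,ᵢTᵢ / Σ ṁᵢCp,ᵢ
      = -14826 / 489.44 = -30.292 °C

T_out = -30.3 °C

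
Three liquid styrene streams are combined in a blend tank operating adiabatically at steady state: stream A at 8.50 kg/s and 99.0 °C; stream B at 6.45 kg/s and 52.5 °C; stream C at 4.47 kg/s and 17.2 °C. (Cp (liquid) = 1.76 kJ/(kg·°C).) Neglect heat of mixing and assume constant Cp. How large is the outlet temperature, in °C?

No heat crosses the boundary, so H_out = H_in.
Σ ṁᵢCp,ᵢTᵢ = 8.50×1.76×99.0 + 6.45×1.76×52.5 + 4.47×1.76×17.2 = 2212.3
Σ ṁᵢCp,ᵢ = 8.50×1.76 + 6.45×1.76 + 4.47×1.76 = 34.179
T_out = 2212.3 / 34.179 = 64.728 °C

T_out = 64.7 °C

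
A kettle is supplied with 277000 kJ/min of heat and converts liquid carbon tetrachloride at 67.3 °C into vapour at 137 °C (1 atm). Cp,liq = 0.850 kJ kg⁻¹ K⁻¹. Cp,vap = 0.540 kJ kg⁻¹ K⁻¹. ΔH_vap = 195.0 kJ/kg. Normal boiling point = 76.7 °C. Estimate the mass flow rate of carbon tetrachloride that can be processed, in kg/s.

ṁ = 19.6 kg/s

Δh = 0.850×(76.7−67.3) + 195.0 + 0.540×(137−76.7) = 235.55 kJ/kg
Q = 277000 kJ/min = 4616.7 kJ/s = 4616.7 kJ/s
ṁ = Q/Δh = 4616.7 / 235.55 = 19.599 kg/s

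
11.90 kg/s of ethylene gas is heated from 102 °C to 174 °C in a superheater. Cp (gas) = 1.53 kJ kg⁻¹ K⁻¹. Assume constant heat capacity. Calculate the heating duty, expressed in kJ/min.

Q = 78700 kJ/min

Q = ṁ·Cp·ΔT = 11.90 × 1.53 × (174 − 102) = 1310.9 kJ/s
Heating duty = 78654 kJ/min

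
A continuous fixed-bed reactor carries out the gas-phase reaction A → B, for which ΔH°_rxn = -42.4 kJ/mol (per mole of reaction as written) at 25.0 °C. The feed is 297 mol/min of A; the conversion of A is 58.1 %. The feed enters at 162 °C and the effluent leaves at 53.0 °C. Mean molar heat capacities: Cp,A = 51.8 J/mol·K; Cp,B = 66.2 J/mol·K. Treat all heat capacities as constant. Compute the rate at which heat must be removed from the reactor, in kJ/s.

Extent of reaction ξ = 0.581 × 297 = 172.56 mol/min
Reaction term: ξ·ΔH°_rxn = 172.56 × -42.4 = -7316.4 kJ/min
Sensible, feed 162→25 °C: -2107.7 kJ/min
Outlet flows (mol/min): A 124.44, B 172.56
Sensible, products 25→53.0 °C: 500.34 kJ/min
Q = ΔH = -8923.8 kJ/min = -148.73 kW
Heat removed = 148.73 kJ/s

Q_out = 149 kJ/s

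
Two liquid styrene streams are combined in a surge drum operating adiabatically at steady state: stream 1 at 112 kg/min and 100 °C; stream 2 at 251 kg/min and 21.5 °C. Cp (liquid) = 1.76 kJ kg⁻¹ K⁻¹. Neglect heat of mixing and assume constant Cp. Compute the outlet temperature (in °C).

T_out = 45.7 °C

Adiabatic, steady state ⇒ Σ ṁᵢCp,ᵢ(T_out − Tᵢ) = 0
T_out = Σ ṁᵢCp,ᵢTᵢ / Σ ṁᵢCp,ᵢ
      = 29210 / 638.88 = 45.72 °C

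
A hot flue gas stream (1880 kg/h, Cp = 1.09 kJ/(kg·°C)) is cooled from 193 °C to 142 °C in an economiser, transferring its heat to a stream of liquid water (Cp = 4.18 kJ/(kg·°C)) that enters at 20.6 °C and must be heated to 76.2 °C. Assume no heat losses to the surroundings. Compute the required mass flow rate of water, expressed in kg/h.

ṁ_c = 450 kg/h

Heat released by hot stream: Q = 1880 × 1.09 × (193 − 142) = 104510 kJ/h
Energy balance on cold side (adiabatic exchanger): Q = ṁ_c·Cp_c·(T_c,out − T_c,in)
ṁ_c = 104510 / [4.18 × (76.2 − 20.6)] = 449.68 kg/h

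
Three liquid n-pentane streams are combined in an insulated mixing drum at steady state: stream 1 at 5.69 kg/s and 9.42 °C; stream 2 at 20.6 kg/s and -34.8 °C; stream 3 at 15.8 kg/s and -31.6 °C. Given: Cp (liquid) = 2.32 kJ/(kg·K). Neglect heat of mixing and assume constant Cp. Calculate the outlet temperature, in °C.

Adiabatic, steady state ⇒ Σ ṁᵢCp,ᵢ(T_out − Tᵢ) = 0
T_out = Σ ṁᵢCp,ᵢTᵢ / Σ ṁᵢCp,ᵢ
      = -2697.1 / 97.649 = -27.621 °C

T_out = -27.6 °C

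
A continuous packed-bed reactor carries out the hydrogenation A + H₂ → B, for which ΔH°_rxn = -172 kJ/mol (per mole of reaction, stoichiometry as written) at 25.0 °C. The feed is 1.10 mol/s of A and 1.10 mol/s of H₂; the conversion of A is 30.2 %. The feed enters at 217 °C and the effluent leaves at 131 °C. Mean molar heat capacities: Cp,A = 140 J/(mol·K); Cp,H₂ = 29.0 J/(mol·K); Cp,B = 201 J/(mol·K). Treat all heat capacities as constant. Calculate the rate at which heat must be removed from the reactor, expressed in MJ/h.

Q_out = 259 MJ/h

Extent of reaction ξ = 0.302 × 1.10 = 0.3322 mol/s
Reaction term: ξ·ΔH°_rxn = 0.3322 × -172 = -57.138 kJ/s
Sensible, feed 217→25 °C: -35.693 kJ/s
Outlet flows (mol/s): A 0.7678, H₂ 0.7678, B 0.3322
Sensible, products 25→131 °C: 20.832 kJ/s
Q = ΔH = -71.999 kJ/s = -71.999 kW
Heat removed = 259.2 MJ/h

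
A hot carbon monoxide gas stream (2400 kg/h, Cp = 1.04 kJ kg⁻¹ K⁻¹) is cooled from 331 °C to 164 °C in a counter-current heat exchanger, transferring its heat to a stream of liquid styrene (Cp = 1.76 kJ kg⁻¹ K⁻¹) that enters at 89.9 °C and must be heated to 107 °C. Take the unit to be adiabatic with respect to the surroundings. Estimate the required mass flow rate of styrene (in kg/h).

Heat released by hot stream: Q = 2400 × 1.04 × (331 − 164) = 416830 kJ/h
Energy balance on cold side (adiabatic exchanger): Q = ṁ_c·Cp_c·(T_c,out − T_c,in)
ṁ_c = 416830 / [1.76 × (107 − 89.9)] = 13850 kg/h

ṁ_c = 13900 kg/h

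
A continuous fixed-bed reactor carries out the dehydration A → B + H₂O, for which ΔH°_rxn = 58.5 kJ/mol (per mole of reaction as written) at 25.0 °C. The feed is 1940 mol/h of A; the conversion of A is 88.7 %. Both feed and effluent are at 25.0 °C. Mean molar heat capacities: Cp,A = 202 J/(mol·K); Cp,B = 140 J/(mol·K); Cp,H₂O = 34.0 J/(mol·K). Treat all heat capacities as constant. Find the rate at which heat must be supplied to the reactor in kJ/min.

Q_in = 1680 kJ/min

Extent of reaction ξ = 0.887 × 1940 = 1720.8 mol/h
Reaction term: ξ·ΔH°_rxn = 1720.8 × 58.5 = 100670 kJ/h
Q = ΔH = 100670 kJ/h = 27.963 kW
Heat supplied = 1677.8 kJ/min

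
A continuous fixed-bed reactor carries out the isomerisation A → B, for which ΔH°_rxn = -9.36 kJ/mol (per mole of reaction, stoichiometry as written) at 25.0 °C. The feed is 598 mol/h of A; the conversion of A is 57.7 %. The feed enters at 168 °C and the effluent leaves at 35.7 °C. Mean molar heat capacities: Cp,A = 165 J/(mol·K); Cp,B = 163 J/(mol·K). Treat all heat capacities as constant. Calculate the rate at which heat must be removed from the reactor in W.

Extent of reaction ξ = 0.577 × 598 = 345.05 mol/h
Reaction term: ξ·ΔH°_rxn = 345.05 × -9.36 = -3229.6 kJ/h
Sensible, feed 168→25 °C: -14110 kJ/h
Outlet flows (mol/h): A 252.95, B 345.05
Sensible, products 25→35.7 °C: 1048.4 kJ/h
Q = ΔH = -16291 kJ/h = -4.5253 kW
Heat removed = 4525.3 W

Q_out = 4530 W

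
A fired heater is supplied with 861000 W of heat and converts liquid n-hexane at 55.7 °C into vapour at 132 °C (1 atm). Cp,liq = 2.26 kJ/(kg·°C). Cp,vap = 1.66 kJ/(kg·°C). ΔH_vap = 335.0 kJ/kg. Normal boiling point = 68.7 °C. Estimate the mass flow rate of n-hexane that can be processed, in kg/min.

ṁ = 110 kg/min

Δh = 2.26×(68.7−55.7) + 335.0 + 1.66×(132−68.7) = 469.46 kJ/kg
Q = 861000 W = 861 kJ/s = 51660 kJ/min
ṁ = Q/Δh = 51660 / 469.46 = 110.04 kg/min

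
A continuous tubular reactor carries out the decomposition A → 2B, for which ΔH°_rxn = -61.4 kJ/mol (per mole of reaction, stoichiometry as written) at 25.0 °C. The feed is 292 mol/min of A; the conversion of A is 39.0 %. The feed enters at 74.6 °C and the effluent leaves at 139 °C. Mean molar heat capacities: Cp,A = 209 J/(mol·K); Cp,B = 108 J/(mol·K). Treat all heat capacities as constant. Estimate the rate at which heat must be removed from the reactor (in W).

Q_out = 49500 W

Extent of reaction ξ = 0.390 × 292 = 113.88 mol/min
Reaction term: ξ·ΔH°_rxn = 113.88 × -61.4 = -6992.2 kJ/min
Sensible, feed 74.6→25 °C: -3027 kJ/min
Outlet flows (mol/min): A 178.12, B 227.76
Sensible, products 25→139 °C: 7048.1 kJ/min
Q = ΔH = -2971.2 kJ/min = -49.519 kW
Heat removed = 49519 W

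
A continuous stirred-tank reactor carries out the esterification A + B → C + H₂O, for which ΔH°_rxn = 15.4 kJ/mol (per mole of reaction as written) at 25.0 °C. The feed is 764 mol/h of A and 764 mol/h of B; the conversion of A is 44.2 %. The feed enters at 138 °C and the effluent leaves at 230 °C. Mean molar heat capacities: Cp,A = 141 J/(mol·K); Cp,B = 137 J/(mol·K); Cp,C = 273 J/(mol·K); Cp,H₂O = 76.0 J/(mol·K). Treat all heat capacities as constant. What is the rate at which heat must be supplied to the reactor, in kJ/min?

Q_in = 494 kJ/min

Extent of reaction ξ = 0.442 × 764 = 337.69 mol/h
Reaction term: ξ·ΔH°_rxn = 337.69 × 15.4 = 5200.4 kJ/h
Sensible, feed 138→25 °C: -24000 kJ/h
Outlet flows (mol/h): A 426.31, B 426.31, C 337.69, H₂O 337.69
Sensible, products 25→230 °C: 48455 kJ/h
Q = ΔH = 29656 kJ/h = 8.2376 kW
Heat supplied = 494.26 kJ/min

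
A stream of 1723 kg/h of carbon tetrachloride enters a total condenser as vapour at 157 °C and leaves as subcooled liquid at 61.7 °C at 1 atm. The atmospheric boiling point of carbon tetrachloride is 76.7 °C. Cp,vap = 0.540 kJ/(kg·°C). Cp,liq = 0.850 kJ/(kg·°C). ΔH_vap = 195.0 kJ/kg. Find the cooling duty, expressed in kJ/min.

Q_c = 7210 kJ/min

vapour 157→76.7 °C: -43.362 kJ/kg
condensation at 76.7 °C: -195 kJ/kg
liquid 76.7→61.7 °C: -12.75 kJ/kg
Δh = -43.362 + -195 + -12.75 = -251.11 kJ/kg
Q = ṁ·Δh = 1723 kg/h × -251.11 kJ/kg = -432670 kJ/h
|Q| = 120.18 kW = 7211.1 kJ/min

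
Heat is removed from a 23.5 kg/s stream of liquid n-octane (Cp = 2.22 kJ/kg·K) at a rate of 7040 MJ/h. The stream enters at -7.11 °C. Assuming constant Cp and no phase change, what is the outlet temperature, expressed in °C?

T_out = -44.6 °C

Q = 7040 MJ/h = 1955.6 kJ/s
ΔT = Q/(ṁ·Cp) = 1955.6/(23.5×2.22) = 37.484 K
T_out = -7.11 − 37.484 = -44.594 °C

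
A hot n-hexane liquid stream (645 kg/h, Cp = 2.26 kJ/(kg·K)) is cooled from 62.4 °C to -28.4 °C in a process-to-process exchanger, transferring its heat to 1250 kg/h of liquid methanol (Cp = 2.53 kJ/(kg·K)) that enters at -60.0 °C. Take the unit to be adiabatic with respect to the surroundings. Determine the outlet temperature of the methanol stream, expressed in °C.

Heat released by hot stream: Q = 645 × 2.26 × (62.4 − -28.4) = 132360 kJ/h
Energy balance on cold side (adiabatic exchanger): Q = ṁ_c·Cp_c·(T_c,out − T_c,in)
T_c,out = -60.0 + 132360/(1250 × 2.53) = -18.147 °C

T_c,out = -18.1 °C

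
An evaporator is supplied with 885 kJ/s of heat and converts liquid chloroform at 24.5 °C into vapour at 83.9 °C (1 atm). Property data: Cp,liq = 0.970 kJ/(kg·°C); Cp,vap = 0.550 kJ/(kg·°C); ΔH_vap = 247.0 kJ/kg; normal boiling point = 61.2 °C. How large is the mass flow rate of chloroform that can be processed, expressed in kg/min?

ṁ = 180 kg/min

Δh = 0.970×(61.2−24.5) + 247.0 + 0.550×(83.9−61.2) = 295.08 kJ/kg
Q = 885 kJ/s = 885 kJ/s = 53100 kJ/min
ṁ = Q/Δh = 53100 / 295.08 = 179.95 kg/min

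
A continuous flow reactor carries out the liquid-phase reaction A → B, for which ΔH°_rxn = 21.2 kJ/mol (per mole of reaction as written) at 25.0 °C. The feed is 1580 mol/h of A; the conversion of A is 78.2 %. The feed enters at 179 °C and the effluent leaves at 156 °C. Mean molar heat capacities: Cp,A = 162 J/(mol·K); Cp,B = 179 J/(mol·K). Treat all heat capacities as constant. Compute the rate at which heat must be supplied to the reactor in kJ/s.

Q_in = 6.41 kJ/s

Extent of reaction ξ = 0.782 × 1580 = 1235.6 mol/h
Reaction term: ξ·ΔH°_rxn = 1235.6 × 21.2 = 26194 kJ/h
Sensible, feed 179→25 °C: -39418 kJ/h
Outlet flows (mol/h): A 344.44, B 1235.6
Sensible, products 25→156 °C: 36282 kJ/h
Q = ΔH = 23058 kJ/h = 6.4051 kW
Heat supplied = 6.4051 kJ/s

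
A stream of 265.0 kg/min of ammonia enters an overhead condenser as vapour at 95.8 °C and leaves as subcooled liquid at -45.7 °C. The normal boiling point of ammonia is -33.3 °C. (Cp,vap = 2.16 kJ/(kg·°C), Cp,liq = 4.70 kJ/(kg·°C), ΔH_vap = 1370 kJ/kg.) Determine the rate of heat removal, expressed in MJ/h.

Q_c = 27100 MJ/h

vapour 95.8→-33.3 °C: -278.86 kJ/kg
condensation at -33.3 °C: -1370 kJ/kg
liquid -33.3→-45.7 °C: -58.28 kJ/kg
Δh = -278.86 + -1370 + -58.28 = -1707.1 kJ/kg
Q = ṁ·Δh = 265.0 kg/min × -1707.1 kJ/kg = -452390 kJ/min
|Q| = 7539.9 kW = 27143 MJ/h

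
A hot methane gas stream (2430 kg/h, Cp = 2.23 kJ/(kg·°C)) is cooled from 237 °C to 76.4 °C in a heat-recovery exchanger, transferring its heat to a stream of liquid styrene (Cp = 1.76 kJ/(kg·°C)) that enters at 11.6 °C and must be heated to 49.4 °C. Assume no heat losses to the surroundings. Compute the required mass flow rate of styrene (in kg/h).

ṁ_c = 13100 kg/h

Heat released by hot stream: Q = 2430 × 2.23 × (237 − 76.4) = 870280 kJ/h
Energy balance on cold side (adiabatic exchanger): Q = ṁ_c·Cp_c·(T_c,out − T_c,in)
ṁ_c = 870280 / [1.76 × (49.4 − 11.6)] = 13081 kg/h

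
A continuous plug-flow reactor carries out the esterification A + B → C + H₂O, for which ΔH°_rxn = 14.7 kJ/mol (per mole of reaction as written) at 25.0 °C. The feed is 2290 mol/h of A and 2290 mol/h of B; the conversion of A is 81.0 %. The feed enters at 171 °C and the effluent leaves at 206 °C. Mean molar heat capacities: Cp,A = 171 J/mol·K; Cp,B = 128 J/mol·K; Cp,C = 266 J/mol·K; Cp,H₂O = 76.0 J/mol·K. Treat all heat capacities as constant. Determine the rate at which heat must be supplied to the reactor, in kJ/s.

Q_in = 18.2 kJ/s

Extent of reaction ξ = 0.810 × 2290 = 1854.9 mol/h
Reaction term: ξ·ΔH°_rxn = 1854.9 × 14.7 = 27267 kJ/h
Sensible, feed 171→25 °C: -99968 kJ/h
Outlet flows (mol/h): A 435.1, B 435.1, C 1854.9, H₂O 1854.9
Sensible, products 25→206 °C: 138370 kJ/h
Q = ΔH = 65669 kJ/h = 18.241 kW
Heat supplied = 18.241 kJ/s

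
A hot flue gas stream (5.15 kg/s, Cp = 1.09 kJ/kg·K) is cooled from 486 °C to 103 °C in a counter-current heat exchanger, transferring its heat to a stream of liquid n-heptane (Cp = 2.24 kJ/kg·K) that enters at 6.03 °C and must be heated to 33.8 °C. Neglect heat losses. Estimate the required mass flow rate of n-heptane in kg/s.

ṁ_c = 34.6 kg/s

Heat released by hot stream: Q = 5.15 × 1.09 × (486 − 103) = 2150 kJ/s
Energy balance on cold side (adiabatic exchanger): Q = ṁ_c·Cp_c·(T_c,out − T_c,in)
ṁ_c = 2150 / [2.24 × (33.8 − 6.03)] = 34.563 kg/s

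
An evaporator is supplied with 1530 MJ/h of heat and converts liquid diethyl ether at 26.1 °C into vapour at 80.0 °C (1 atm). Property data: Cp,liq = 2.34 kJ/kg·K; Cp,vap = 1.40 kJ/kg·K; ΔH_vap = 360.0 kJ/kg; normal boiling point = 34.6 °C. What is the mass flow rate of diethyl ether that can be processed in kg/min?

ṁ = 57.5 kg/min

Δh = 2.34×(34.6−26.1) + 360.0 + 1.40×(80.0−34.6) = 443.45 kJ/kg
Q = 1530 MJ/h = 425 kJ/s = 25500 kJ/min
ṁ = Q/Δh = 25500 / 443.45 = 57.504 kg/min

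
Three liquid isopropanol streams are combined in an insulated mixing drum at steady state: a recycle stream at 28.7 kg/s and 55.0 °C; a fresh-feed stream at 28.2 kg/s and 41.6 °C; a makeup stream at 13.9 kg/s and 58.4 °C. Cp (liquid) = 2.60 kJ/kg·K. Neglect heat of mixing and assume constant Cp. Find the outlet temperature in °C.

T_out = 50.3 °C

No heat crosses the boundary, so H_out = H_in.
Σ ṁᵢCp,ᵢTᵢ = 28.7×2.60×55.0 + 28.2×2.60×41.6 + 13.9×2.60×58.4 = 9264.8
Σ ṁᵢCp,ᵢ = 28.7×2.60 + 28.2×2.60 + 13.9×2.60 = 184.08
T_out = 9264.8 / 184.08 = 50.33 °C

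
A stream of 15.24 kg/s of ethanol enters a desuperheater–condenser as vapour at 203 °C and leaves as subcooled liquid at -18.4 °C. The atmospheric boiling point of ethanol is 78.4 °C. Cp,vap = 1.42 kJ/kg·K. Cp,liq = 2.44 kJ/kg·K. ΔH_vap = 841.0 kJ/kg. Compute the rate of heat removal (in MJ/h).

Q_c = 68800 MJ/h

vapour 203→78.4 °C: -176.93 kJ/kg
condensation at 78.4 °C: -841 kJ/kg
liquid 78.4→-18.4 °C: -236.19 kJ/kg
Δh = -176.93 + -841 + -236.19 = -1254.1 kJ/kg
Q = ṁ·Δh = 15.24 kg/s × -1254.1 kJ/kg = -19113 kJ/s
|Q| = 19113 kW = 68806 MJ/h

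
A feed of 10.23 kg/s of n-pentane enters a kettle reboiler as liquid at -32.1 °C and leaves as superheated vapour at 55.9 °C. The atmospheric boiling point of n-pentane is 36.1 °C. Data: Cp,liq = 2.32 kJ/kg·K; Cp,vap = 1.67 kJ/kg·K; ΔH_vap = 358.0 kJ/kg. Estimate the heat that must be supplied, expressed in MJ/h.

Q = 20200 MJ/h

liquid -32.1→36.1 °C: 158.22 kJ/kg
vaporisation at 36.1 °C: 358 kJ/kg
vapour 36.1→55.9 °C: 33.066 kJ/kg
Δh = 158.22 + 358 + 33.066 = 549.29 kJ/kg
Q = ṁ·Δh = 10.23 kg/s × 549.29 kJ/kg = 5619.2 kJ/s
|Q| = 5619.2 kW = 20229 MJ/h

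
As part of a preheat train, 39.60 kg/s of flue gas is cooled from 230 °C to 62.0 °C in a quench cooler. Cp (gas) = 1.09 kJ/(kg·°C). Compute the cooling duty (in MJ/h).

Q = ṁ·Cp·ΔT = 39.60 × 1.09 × (62.0 − 230) = -7251.6 kJ/s
Cooling duty = 26106 MJ/h

Q_c = 26100 MJ/h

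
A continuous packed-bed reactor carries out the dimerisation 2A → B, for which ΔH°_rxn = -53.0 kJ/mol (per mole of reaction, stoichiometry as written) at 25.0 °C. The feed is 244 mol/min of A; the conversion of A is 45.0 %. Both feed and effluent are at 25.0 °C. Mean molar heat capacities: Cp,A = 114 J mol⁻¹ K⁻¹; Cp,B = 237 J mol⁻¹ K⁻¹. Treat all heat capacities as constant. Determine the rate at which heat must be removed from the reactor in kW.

Q_out = 48.5 kW

Extent of reaction ξ = 0.450 × 244 / 2 = 54.9 mol/min
Reaction term: ξ·ΔH°_rxn = 54.9 × -53.0 = -2909.7 kJ/min
Q = ΔH = -2909.7 kJ/min = -48.495 kW
Heat removed = 48.495 kW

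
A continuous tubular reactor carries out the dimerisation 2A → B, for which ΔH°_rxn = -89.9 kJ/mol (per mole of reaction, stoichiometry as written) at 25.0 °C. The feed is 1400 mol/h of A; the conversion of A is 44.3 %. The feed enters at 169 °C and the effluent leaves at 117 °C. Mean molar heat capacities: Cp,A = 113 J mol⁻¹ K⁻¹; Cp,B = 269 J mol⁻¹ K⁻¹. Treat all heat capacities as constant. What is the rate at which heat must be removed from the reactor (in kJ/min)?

Extent of reaction ξ = 0.443 × 1400 / 2 = 310.1 mol/h
Reaction term: ξ·ΔH°_rxn = 310.1 × -89.9 = -27878 kJ/h
Sensible, feed 169→25 °C: -22781 kJ/h
Outlet flows (mol/h): A 779.8, B 310.1
Sensible, products 25→117 °C: 15781 kJ/h
Q = ΔH = -34878 kJ/h = -9.6882 kW
Heat removed = 581.29 kJ/min

Q_out = 581 kJ/min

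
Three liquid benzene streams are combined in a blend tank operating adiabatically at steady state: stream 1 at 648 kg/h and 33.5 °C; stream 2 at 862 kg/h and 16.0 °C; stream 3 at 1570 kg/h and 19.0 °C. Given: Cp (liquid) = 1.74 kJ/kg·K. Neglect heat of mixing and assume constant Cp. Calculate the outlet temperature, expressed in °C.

Energy balance with Q = 0: Σ ṁᵢCp,ᵢ(T_out − Tᵢ) = 0
T_out = Σ ṁᵢCp,ᵢTᵢ / Σ ṁᵢCp,ᵢ
      = 113670 / 5359.2 = 21.211 °C

T_out = 21.2 °C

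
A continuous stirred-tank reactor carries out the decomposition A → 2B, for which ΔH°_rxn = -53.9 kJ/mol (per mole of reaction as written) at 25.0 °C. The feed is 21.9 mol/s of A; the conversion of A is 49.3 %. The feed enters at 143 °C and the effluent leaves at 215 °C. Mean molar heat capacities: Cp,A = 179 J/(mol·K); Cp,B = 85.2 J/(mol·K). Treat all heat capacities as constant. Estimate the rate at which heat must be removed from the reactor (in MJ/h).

Q_out = 1140 MJ/h

Extent of reaction ξ = 0.493 × 21.9 = 10.797 mol/s
Reaction term: ξ·ΔH°_rxn = 10.797 × -53.9 = -581.94 kJ/s
Sensible, feed 143→25 °C: -462.57 kJ/s
Outlet flows (mol/s): A 11.103, B 21.593
Sensible, products 25→215 °C: 727.18 kJ/s
Q = ΔH = -317.34 kJ/s = -317.34 kW
Heat removed = 1142.4 MJ/h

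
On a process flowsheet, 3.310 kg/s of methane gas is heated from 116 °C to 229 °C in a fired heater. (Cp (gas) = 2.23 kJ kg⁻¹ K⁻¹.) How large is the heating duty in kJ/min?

Q = 50000 kJ/min

Q = ṁ·Cp·ΔT = 3.310 × 2.23 × (229 − 116) = 834.09 kJ/s
Heating duty = 50045 kJ/min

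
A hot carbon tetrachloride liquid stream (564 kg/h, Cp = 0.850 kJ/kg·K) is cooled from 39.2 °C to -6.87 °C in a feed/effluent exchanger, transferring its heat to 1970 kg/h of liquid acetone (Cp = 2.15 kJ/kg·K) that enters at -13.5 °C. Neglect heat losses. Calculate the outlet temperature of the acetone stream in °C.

T_c,out = -8.29 °C

Heat released by hot stream: Q = 564 × 0.850 × (39.2 − -6.87) = 22086 kJ/h
Energy balance on cold side (adiabatic exchanger): Q = ṁ_c·Cp_c·(T_c,out − T_c,in)
T_c,out = -13.5 + 22086/(1970 × 2.15) = -8.2855 °C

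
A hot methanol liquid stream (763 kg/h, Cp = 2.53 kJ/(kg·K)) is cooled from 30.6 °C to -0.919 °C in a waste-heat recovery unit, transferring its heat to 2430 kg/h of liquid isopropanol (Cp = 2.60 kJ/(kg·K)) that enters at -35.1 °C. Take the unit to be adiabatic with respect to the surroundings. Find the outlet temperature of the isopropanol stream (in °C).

Heat released by hot stream: Q = 763 × 2.53 × (30.6 − -0.919) = 60844 kJ/h
Energy balance on cold side (adiabatic exchanger): Q = ṁ_c·Cp_c·(T_c,out − T_c,in)
T_c,out = -35.1 + 60844/(2430 × 2.60) = -25.47 °C

T_c,out = -25.5 °C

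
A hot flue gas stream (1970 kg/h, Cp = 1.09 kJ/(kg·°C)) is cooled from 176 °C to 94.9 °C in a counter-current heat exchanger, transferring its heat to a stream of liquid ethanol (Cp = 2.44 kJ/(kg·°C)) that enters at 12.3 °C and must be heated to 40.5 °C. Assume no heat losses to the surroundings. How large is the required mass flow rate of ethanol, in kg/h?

Heat released by hot stream: Q = 1970 × 1.09 × (176 − 94.9) = 174150 kJ/h
Energy balance on cold side (adiabatic exchanger): Q = ṁ_c·Cp_c·(T_c,out − T_c,in)
ṁ_c = 174150 / [2.44 × (40.5 − 12.3)] = 2530.9 kg/h

ṁ_c = 2530 kg/h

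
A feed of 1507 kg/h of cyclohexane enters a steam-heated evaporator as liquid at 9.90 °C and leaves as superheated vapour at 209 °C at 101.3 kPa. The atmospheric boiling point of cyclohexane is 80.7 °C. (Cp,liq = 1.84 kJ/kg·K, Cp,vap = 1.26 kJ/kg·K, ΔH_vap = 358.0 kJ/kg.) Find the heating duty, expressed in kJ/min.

liquid 9.90→80.7 °C: 130.27 kJ/kg
vaporisation at 80.7 °C: 358 kJ/kg
vapour 80.7→209 °C: 161.66 kJ/kg
Δh = 130.27 + 358 + 161.66 = 649.93 kJ/kg
Q = ṁ·Δh = 1507 kg/h × 649.93 kJ/kg = 979440 kJ/h
|Q| = 272.07 kW = 16324 kJ/min

Q = 16300 kJ/min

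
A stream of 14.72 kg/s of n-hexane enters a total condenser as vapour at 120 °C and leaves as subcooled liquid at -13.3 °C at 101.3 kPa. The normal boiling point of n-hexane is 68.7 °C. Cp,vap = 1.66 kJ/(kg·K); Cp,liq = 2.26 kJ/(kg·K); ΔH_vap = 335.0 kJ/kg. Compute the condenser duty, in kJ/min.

Q_c = 535000 kJ/min

vapour 120→68.7 °C: -85.158 kJ/kg
condensation at 68.7 °C: -335 kJ/kg
liquid 68.7→-13.3 °C: -185.32 kJ/kg
Δh = -85.158 + -335 + -185.32 = -605.48 kJ/kg
Q = ṁ·Δh = 14.72 kg/s × -605.48 kJ/kg = -8912.6 kJ/s
|Q| = 8912.6 kW = 534760 kJ/min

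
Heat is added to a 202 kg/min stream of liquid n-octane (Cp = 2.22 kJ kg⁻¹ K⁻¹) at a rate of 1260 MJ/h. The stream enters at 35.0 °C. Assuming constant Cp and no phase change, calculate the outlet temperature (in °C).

T_out = 81.8 °C

Q = 1260 MJ/h = 21000 kJ/min
ΔT = Q/(ṁ·Cp) = 21000/(202×2.22) = 46.829 K
T_out = 35.0 + 46.829 = 81.829 °C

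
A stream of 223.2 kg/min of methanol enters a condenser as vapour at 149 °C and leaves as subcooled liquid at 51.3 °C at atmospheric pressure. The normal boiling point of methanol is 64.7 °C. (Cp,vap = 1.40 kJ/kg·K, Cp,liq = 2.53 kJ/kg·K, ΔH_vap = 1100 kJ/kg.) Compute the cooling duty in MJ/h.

vapour 149→64.7 °C: -118.02 kJ/kg
condensation at 64.7 °C: -1100 kJ/kg
liquid 64.7→51.3 °C: -33.902 kJ/kg
Δh = -118.02 + -1100 + -33.902 = -1251.9 kJ/kg
Q = ṁ·Δh = 223.2 kg/min × -1251.9 kJ/kg = -279430 kJ/min
|Q| = 4657.1 kW = 16766 MJ/h

Q_c = 16800 MJ/h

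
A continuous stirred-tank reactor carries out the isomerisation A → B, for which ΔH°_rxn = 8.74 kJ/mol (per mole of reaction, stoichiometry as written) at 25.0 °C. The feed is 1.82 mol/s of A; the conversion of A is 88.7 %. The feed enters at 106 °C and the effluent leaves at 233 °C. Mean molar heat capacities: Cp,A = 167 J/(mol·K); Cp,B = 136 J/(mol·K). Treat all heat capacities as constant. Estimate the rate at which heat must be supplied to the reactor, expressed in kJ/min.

Q_in = 2540 kJ/min

Extent of reaction ξ = 0.887 × 1.82 = 1.6143 mol/s
Reaction term: ξ·ΔH°_rxn = 1.6143 × 8.74 = 14.109 kJ/s
Sensible, feed 106→25 °C: -24.619 kJ/s
Outlet flows (mol/s): A 0.20566, B 1.6143
Sensible, products 25→233 °C: 52.81 kJ/s
Q = ΔH = 42.3 kJ/s = 42.3 kW
Heat supplied = 2538 kJ/min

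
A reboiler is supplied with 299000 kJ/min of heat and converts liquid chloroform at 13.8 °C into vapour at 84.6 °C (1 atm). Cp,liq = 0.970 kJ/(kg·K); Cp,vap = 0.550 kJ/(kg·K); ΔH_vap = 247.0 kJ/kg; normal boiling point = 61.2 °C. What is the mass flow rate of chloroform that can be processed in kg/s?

ṁ = 16.3 kg/s

Δh = 0.970×(61.2−13.8) + 247.0 + 0.550×(84.6−61.2) = 305.85 kJ/kg
Q = 299000 kJ/min = 4983.3 kJ/s = 4983.3 kJ/s
ṁ = Q/Δh = 4983.3 / 305.85 = 16.293 kg/s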